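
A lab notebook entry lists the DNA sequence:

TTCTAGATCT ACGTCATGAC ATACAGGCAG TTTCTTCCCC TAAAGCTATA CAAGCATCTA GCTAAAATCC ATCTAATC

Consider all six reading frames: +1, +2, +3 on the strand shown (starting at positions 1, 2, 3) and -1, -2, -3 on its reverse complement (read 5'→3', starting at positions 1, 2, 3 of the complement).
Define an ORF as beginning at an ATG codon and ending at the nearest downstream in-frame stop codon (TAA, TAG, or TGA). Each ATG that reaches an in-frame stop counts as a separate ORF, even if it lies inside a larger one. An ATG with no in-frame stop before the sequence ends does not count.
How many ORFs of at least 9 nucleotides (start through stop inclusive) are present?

4

Reverse complement (5'→3'): GATTAGATGGATTTTAGCTAGATGCTTGTATAGCTTTAGGGGAAGAAACTGCCTGTATGTCATGACGTAGATCTAGAA
Frame +1: TTC TAG ATC TAC GTC ATG ACA TAC AGG CAG TTT CTT CCC CTA AAG CTA TAC AAG CAT CTA GCT AAA ATC CAT CTA ATC — no ATG→stop ORF.
Frame +2: TCT AGA TCT ACG TCA TGA CAT ACA GGC AGT TTC TTC CCC TAA AGC TAT ACA AGC ATC TAG CTA AAA TCC ATC TAA — no ATG→stop ORF.
Frame +3: CTA GAT CTA CGT CAT GAC ATA CAG GCA GTT TCT TCC CCT AAA GCT ATA CAA GCA TCT AGC TAA AAT CCA TCT AAT — no ATG→stop ORF.
Frame -1: GAT TAG ATG GAT TTT AGC TAG ATG CTT GTA TAG CTT TAG GGG AAG AAA CTG CCT GTA TGT CAT GAC GTA GAT CTA GAA — ATG at 7, stop TAG at 19 → 15 nt; ATG at 22, stop TAG at 31 → 12 nt.
Frame -2: ATT AGA TGG ATT TTA GCT AGA TGC TTG TAT AGC TTT AGG GGA AGA AAC TGC CTG TAT GTC ATG ACG TAG ATC TAG — ATG at 62, stop TAG at 68 → 9 nt.
Frame -3: TTA GAT GGA TTT TAG CTA GAT GCT TGT ATA GCT TTA GGG GAA GAA ACT GCC TGT ATG TCA TGA CGT AGA TCT AGA — ATG at 57, stop TGA at 63 → 9 nt.
ORFs ≥ 9 nucleotides: frame -1 7–21 (15 nucleotides), frame -1 22–33 (12 nucleotides), frame -2 62–70 (9 nucleotides), frame -3 57–65 (9 nucleotides). Count = 4.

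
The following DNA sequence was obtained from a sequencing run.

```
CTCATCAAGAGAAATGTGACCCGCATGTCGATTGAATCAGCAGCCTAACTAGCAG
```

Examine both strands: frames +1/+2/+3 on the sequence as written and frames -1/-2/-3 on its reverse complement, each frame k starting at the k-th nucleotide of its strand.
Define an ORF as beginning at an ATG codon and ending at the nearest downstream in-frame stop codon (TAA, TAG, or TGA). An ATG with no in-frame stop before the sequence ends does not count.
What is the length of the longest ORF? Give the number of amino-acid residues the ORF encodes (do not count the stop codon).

7

Reverse complement (5'→3'): CTGCTAGTTAGGCTGCTGATTCAATCGACATGCGGGTCACATTTCTCTTGATGAG
Frame +1: CTC ATC AAG AGA AAT GTG ACC CGC ATG TCG ATT GAA TCA GCA GCC TAA CTA GCA — ATG at 25, stop TAA at 46 → 24 nt.
Frame +2: TCA TCA AGA GAA ATG TGA CCC GCA TGT CGA TTG AAT CAG CAG CCT AAC TAG CAG — ATG at 14, stop TGA at 17 → 6 nt.
Frame +3: CAT CAA GAG AAA TGT GAC CCG CAT GTC GAT TGA ATC AGC AGC CTA ACT AGC — no ATG→stop ORF.
Frame -1: CTG CTA GTT AGG CTG CTG ATT CAA TCG ACA TGC GGG TCA CAT TTC TCT TGA TGA — no ATG→stop ORF.
Frame -2: TGC TAG TTA GGC TGC TGA TTC AAT CGA CAT GCG GGT CAC ATT TCT CTT GAT GAG — no ATG→stop ORF.
Frame -3: GCT AGT TAG GCT GCT GAT TCA ATC GAC ATG CGG GTC ACA TTT CTC TTG ATG — no ATG→stop ORF.
Longest: frame +1, positions 25–48, 24 nt = 8 codons = 7 aa. → 7 amino acids.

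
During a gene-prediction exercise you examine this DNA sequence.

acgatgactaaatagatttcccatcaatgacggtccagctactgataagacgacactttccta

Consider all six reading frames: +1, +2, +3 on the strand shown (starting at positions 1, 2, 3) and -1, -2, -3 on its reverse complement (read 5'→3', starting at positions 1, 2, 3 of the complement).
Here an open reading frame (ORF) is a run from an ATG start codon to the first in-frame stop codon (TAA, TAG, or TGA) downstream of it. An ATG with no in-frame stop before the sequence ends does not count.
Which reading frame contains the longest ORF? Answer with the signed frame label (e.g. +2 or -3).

+1

Reverse complement (5'→3'): TAGGAAAGTGTCGTCTTATCAGTAGCTGGACCGTCATTGATGGGAAATCTATTTAGTCATCGT
Frame +1: ACG ATG ACT AAA TAG ATT TCC CAT CAA TGA CGG TCC AGC TAC TGA TAA GAC GAC ACT TTC CTA — ATG at 4, stop TAG at 13 → 12 nt.
Frame +2: CGA TGA CTA AAT AGA TTT CCC ATC AAT GAC GGT CCA GCT ACT GAT AAG ACG ACA CTT TCC — no ATG→stop ORF.
Frame +3: GAT GAC TAA ATA GAT TTC CCA TCA ATG ACG GTC CAG CTA CTG ATA AGA CGA CAC TTT CCT — no ATG→stop ORF.
Frame -1: TAG GAA AGT GTC GTC TTA TCA GTA GCT GGA CCG TCA TTG ATG GGA AAT CTA TTT AGT CAT CGT — no ATG→stop ORF.
Frame -2: AGG AAA GTG TCG TCT TAT CAG TAG CTG GAC CGT CAT TGA TGG GAA ATC TAT TTA GTC ATC — no ATG→stop ORF.
Frame -3: GGA AAG TGT CGT CTT ATC AGT AGC TGG ACC GTC ATT GAT GGG AAA TCT ATT TAG TCA TCG — no ATG→stop ORF.
Longest ORF is 12 nt in frame +1 (positions 4–15).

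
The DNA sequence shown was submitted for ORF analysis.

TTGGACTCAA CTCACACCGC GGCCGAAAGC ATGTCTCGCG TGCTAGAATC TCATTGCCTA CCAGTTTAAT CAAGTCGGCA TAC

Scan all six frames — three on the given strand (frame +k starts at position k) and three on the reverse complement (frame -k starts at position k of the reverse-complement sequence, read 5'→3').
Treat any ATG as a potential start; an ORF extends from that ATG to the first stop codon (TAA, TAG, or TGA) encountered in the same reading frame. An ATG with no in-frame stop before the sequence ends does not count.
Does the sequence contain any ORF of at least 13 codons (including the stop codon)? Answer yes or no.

yes

Reverse complement (5'→3'): GTATGCCGACTTGATTAAACTGGTAGGCAATGAGATTCTAGCACGCGAGACATGCTTTCGGCCGCGGTGTGAGTTGAGTCCAA
Frame +1: TTG GAC TCA ACT CAC ACC GCG GCC GAA AGC ATG TCT CGC GTG CTA GAA TCT CAT TGC CTA CCA GTT TAA TCA AGT CGG CAT — ATG at 31, stop TAA at 67 → 39 nt.
Frame +2: TGG ACT CAA CTC ACA CCG CGG CCG AAA GCA TGT CTC GCG TGC TAG AAT CTC ATT GCC TAC CAG TTT AAT CAA GTC GGC ATA — no ATG→stop ORF.
Frame +3: GGA CTC AAC TCA CAC CGC GGC CGA AAG CAT GTC TCG CGT GCT AGA ATC TCA TTG CCT ACC AGT TTA ATC AAG TCG GCA TAC — no ATG→stop ORF.
Frame -1: GTA TGC CGA CTT GAT TAA ACT GGT AGG CAA TGA GAT TCT AGC ACG CGA GAC ATG CTT TCG GCC GCG GTG TGA GTT GAG TCC — ATG at 52, stop TGA at 70 → 21 nt.
Frame -2: TAT GCC GAC TTG ATT AAA CTG GTA GGC AAT GAG ATT CTA GCA CGC GAG ACA TGC TTT CGG CCG CGG TGT GAG TTG AGT CCA — no ATG→stop ORF.
Frame -3: ATG CCG ACT TGA TTA AAC TGG TAG GCA ATG AGA TTC TAG CAC GCG AGA CAT GCT TTC GGC CGC GGT GTG AGT TGA GTC CAA — ATG at 3, stop TGA at 12 → 12 nt; ATG at 30, stop TAG at 39 → 12 nt.
Frame +1 has an ORF of 13 codons (positions 31–69) ≥ 13, so yes.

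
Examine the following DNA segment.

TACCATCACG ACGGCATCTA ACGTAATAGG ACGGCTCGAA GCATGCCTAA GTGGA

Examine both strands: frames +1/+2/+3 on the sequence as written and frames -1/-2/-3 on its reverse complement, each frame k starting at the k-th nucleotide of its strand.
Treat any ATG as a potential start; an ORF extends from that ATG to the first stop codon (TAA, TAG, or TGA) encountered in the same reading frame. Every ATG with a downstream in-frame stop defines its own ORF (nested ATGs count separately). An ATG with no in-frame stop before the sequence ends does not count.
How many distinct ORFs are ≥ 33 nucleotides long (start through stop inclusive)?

Reverse complement (5'→3'): TCCACTTAGGCATGCTTCGAGCCGTCCTATTACGTTAGATGCCGTCGTGATGGTA
Frame +1: TAC CAT CAC GAC GGC ATC TAA CGT AAT AGG ACG GCT CGA AGC ATG CCT AAG TGG — no ATG→stop ORF.
Frame +2: ACC ATC ACG ACG GCA TCT AAC GTA ATA GGA CGG CTC GAA GCA TGC CTA AGT GGA — no ATG→stop ORF.
Frame +3: CCA TCA CGA CGG CAT CTA ACG TAA TAG GAC GGC TCG AAG CAT GCC TAA GTG — no ATG→stop ORF.
Frame -1: TCC ACT TAG GCA TGC TTC GAG CCG TCC TAT TAC GTT AGA TGC CGT CGT GAT GGT — no ATG→stop ORF.
Frame -2: CCA CTT AGG CAT GCT TCG AGC CGT CCT ATT ACG TTA GAT GCC GTC GTG ATG GTA — no ATG→stop ORF.
Frame -3: CAC TTA GGC ATG CTT CGA GCC GTC CTA TTA CGT TAG ATG CCG TCG TGA TGG — ATG at 12, stop TAG at 36 → 27 nt; ATG at 39, stop TGA at 48 → 12 nt.
No ORF reaches 33 nucleotides. Count = 0.

0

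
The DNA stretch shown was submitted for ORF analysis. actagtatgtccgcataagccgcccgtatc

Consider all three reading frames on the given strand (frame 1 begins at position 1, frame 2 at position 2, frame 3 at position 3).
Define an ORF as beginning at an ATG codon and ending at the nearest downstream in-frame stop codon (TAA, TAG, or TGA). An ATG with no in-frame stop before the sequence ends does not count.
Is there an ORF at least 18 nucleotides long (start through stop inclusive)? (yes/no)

Frame 1: ACT AGT ATG TCC GCA TAA GCC GCC CGT ATC — ATG at 7, stop TAA at 16 → 12 nt.
Frame 2: CTA GTA TGT CCG CAT AAG CCG CCC GTA — no ATG→stop ORF.
Frame 3: TAG TAT GTC CGC ATA AGC CGC CCG TAT — no ATG→stop ORF.
Largest ORF found is 12 nucleotides < 18, so no.

no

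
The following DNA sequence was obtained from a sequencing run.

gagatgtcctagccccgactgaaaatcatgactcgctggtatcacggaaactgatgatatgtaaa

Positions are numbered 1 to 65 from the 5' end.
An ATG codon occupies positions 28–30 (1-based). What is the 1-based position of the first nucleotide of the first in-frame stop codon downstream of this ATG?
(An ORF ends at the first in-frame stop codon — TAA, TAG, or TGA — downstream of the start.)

52

Codons from position 28: ATG (28–30), ACT (31–33), CGC (34–36), TGG (37–39), TAT (40–42), CAC (43–45), GGA (46–48), AAC (49–51), TGA (52–54).
TGA is a stop codon; it begins at position 52.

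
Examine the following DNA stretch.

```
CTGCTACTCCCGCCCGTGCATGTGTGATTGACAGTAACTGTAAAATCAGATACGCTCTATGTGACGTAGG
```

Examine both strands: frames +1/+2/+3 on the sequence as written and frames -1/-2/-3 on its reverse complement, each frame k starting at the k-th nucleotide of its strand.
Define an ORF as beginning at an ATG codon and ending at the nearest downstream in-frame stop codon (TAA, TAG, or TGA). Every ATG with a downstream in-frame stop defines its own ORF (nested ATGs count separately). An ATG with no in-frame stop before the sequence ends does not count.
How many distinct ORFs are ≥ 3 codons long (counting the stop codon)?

Reverse complement (5'→3'): CCTACGTCACATAGAGCGTATCTGATTTTACAGTTACTGTCAATCACACATGCACGGGCGGGAGTAGCAG
Frame +1: CTG CTA CTC CCG CCC GTG CAT GTG TGA TTG ACA GTA ACT GTA AAA TCA GAT ACG CTC TAT GTG ACG TAG — no ATG→stop ORF.
Frame +2: TGC TAC TCC CGC CCG TGC ATG TGT GAT TGA CAG TAA CTG TAA AAT CAG ATA CGC TCT ATG TGA CGT AGG — ATG at 20, stop TGA at 29 → 12 nt; ATG at 59, stop TGA at 62 → 6 nt.
Frame +3: GCT ACT CCC GCC CGT GCA TGT GTG ATT GAC AGT AAC TGT AAA ATC AGA TAC GCT CTA TGT GAC GTA — no ATG→stop ORF.
Frame -1: CCT ACG TCA CAT AGA GCG TAT CTG ATT TTA CAG TTA CTG TCA ATC ACA CAT GCA CGG GCG GGA GTA GCA — no ATG→stop ORF.
Frame -2: CTA CGT CAC ATA GAG CGT ATC TGA TTT TAC AGT TAC TGT CAA TCA CAC ATG CAC GGG CGG GAG TAG CAG — ATG at 50, stop TAG at 65 → 18 nt.
Frame -3: TAC GTC ACA TAG AGC GTA TCT GAT TTT ACA GTT ACT GTC AAT CAC ACA TGC ACG GGC GGG AGT AGC — no ATG→stop ORF.
ORFs ≥ 3 codons: frame +2 20–31 (4 codons), frame -2 50–67 (6 codons). Count = 2.

2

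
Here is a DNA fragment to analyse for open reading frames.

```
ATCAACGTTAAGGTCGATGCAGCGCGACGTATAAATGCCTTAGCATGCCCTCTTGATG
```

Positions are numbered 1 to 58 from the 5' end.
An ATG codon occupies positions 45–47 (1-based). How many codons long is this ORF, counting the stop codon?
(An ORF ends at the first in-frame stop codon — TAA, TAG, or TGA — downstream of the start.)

4

Codons from position 45: ATG (45–47), CCC (48–50), TCT (51–53), TGA (54–56).
TGA is the first in-frame stop; that's 4 codons including the stop.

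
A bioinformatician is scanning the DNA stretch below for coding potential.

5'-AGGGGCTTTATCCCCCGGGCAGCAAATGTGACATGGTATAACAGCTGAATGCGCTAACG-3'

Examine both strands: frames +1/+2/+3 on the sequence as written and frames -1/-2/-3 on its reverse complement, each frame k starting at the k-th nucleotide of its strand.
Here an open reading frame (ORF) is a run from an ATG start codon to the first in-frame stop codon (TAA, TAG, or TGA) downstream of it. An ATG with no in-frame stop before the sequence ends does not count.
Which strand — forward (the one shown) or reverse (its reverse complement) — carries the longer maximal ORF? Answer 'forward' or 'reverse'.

Reverse complement (5'→3'): CGTTAGCGCATTCAGCTGTTATACCATGTCACATTTGCTGCCCGGGGGATAAAGCCCCT
Frame +1: AGG GGC TTT ATC CCC CGG GCA GCA AAT GTG ACA TGG TAT AAC AGC TGA ATG CGC TAA — ATG at 49, stop TAA at 55 → 9 nt.
Frame +2: GGG GCT TTA TCC CCC GGG CAG CAA ATG TGA CAT GGT ATA ACA GCT GAA TGC GCT AAC — ATG at 26, stop TGA at 29 → 6 nt.
Frame +3: GGG CTT TAT CCC CCG GGC AGC AAA TGT GAC ATG GTA TAA CAG CTG AAT GCG CTA ACG — ATG at 33, stop TAA at 39 → 9 nt.
Frame -1: CGT TAG CGC ATT CAG CTG TTA TAC CAT GTC ACA TTT GCT GCC CGG GGG ATA AAG CCC — no ATG→stop ORF.
Frame -2: GTT AGC GCA TTC AGC TGT TAT ACC ATG TCA CAT TTG CTG CCC GGG GGA TAA AGC CCC — ATG at 26, stop TAA at 50 → 27 nt.
Frame -3: TTA GCG CAT TCA GCT GTT ATA CCA TGT CAC ATT TGC TGC CCG GGG GAT AAA GCC CCT — no ATG→stop ORF.
Forward-strand max 9 nt; reverse-strand max 27 nt. The reverse strand has the longer ORF.

reverse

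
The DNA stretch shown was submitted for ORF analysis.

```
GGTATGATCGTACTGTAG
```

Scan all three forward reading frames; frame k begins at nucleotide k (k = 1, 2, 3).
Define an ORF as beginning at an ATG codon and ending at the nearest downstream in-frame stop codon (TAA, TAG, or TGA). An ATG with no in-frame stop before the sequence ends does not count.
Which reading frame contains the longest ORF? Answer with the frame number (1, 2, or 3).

1

Frame 1: GGT ATG ATC GTA CTG TAG — ATG at 4, stop TAG at 16 → 15 nt.
Frame 2: GTA TGA TCG TAC TGT — no ATG→stop ORF.
Frame 3: TAT GAT CGT ACT GTA — no ATG→stop ORF.
Longest ORF is 15 nt in frame 1 (positions 4–18).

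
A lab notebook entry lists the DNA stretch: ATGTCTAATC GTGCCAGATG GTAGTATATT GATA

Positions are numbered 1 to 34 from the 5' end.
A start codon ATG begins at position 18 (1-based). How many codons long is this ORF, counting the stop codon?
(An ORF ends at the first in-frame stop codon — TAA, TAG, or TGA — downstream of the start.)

Codons from position 18: ATG (18–20), GTA (21–23), GTA (24–26), TAT (27–29), TGA (30–32).
TGA is the first in-frame stop; that's 5 codons including the stop.

5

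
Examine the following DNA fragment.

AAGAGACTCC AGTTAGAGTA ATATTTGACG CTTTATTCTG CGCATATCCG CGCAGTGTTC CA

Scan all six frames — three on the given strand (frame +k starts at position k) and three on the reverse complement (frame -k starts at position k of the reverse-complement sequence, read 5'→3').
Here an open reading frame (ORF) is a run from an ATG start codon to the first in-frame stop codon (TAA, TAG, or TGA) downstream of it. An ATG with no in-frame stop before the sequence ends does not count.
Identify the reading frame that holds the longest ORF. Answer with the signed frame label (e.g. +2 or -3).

Reverse complement (5'→3'): TGGAACACTGCGCGGATATGCGCAGAATAAAGCGTCAAATATTACTCTAACTGGAGTCTCTT
Frame +1: AAG AGA CTC CAG TTA GAG TAA TAT TTG ACG CTT TAT TCT GCG CAT ATC CGC GCA GTG TTC — no ATG→stop ORF.
Frame +2: AGA GAC TCC AGT TAG AGT AAT ATT TGA CGC TTT ATT CTG CGC ATA TCC GCG CAG TGT TCC — no ATG→stop ORF.
Frame +3: GAG ACT CCA GTT AGA GTA ATA TTT GAC GCT TTA TTC TGC GCA TAT CCG CGC AGT GTT CCA — no ATG→stop ORF.
Frame -1: TGG AAC ACT GCG CGG ATA TGC GCA GAA TAA AGC GTC AAA TAT TAC TCT AAC TGG AGT CTC — no ATG→stop ORF.
Frame -2: GGA ACA CTG CGC GGA TAT GCG CAG AAT AAA GCG TCA AAT ATT ACT CTA ACT GGA GTC TCT — no ATG→stop ORF.
Frame -3: GAA CAC TGC GCG GAT ATG CGC AGA ATA AAG CGT CAA ATA TTA CTC TAA CTG GAG TCT CTT — ATG at 18, stop TAA at 48 → 33 nt.
Longest ORF is 33 nt in frame -3 (positions 18–50).

-3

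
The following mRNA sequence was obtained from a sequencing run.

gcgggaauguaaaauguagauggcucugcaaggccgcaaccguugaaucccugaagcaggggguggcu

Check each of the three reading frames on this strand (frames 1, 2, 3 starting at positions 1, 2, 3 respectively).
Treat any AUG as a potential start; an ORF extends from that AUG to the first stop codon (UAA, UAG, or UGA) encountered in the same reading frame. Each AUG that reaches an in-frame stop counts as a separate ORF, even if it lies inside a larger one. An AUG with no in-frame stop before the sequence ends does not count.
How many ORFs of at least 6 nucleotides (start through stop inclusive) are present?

Frame 1: GCG GGA AUG UAA AAU GUA GAU GGC UCU GCA AGG CCG CAA CCG UUG AAU CCC UGA AGC AGG GGG UGG — AUG at 7, stop UAA at 10 → 6 nt.
Frame 2: CGG GAA UGU AAA AUG UAG AUG GCU CUG CAA GGC CGC AAC CGU UGA AUC CCU GAA GCA GGG GGU GGC — AUG at 14, stop UAG at 17 → 6 nt; AUG at 20, stop UGA at 44 → 27 nt.
Frame 3: GGG AAU GUA AAA UGU AGA UGG CUC UGC AAG GCC GCA ACC GUU GAA UCC CUG AAG CAG GGG GUG GCU — no AUG→stop ORF.
ORFs ≥ 6 nucleotides: frame 1 7–12 (6 nucleotides), frame 2 14–19 (6 nucleotides), frame 2 20–46 (27 nucleotides). Count = 3.

3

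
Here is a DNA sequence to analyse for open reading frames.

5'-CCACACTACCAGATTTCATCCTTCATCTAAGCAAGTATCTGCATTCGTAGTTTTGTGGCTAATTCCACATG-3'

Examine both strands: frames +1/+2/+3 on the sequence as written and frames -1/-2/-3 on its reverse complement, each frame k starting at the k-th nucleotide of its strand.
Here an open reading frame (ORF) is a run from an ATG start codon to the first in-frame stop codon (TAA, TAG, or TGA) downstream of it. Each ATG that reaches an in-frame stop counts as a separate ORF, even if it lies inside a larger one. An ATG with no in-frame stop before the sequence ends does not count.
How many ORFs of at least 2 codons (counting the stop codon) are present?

3

Reverse complement (5'→3'): CATGTGGAATTAGCCACAAAACTACGAATGCAGATACTTGCTTAGATGAAGGATGAAATCTGGTAGTGTGG
Frame +1: CCA CAC TAC CAG ATT TCA TCC TTC ATC TAA GCA AGT ATC TGC ATT CGT AGT TTT GTG GCT AAT TCC ACA — no ATG→stop ORF.
Frame +2: CAC ACT ACC AGA TTT CAT CCT TCA TCT AAG CAA GTA TCT GCA TTC GTA GTT TTG TGG CTA ATT CCA CAT — no ATG→stop ORF.
Frame +3: ACA CTA CCA GAT TTC ATC CTT CAT CTA AGC AAG TAT CTG CAT TCG TAG TTT TGT GGC TAA TTC CAC ATG — no ATG→stop ORF.
Frame -1: CAT GTG GAA TTA GCC ACA AAA CTA CGA ATG CAG ATA CTT GCT TAG ATG AAG GAT GAA ATC TGG TAG TGT — ATG at 28, stop TAG at 43 → 18 nt; ATG at 46, stop TAG at 64 → 21 nt.
Frame -2: ATG TGG AAT TAG CCA CAA AAC TAC GAA TGC AGA TAC TTG CTT AGA TGA AGG ATG AAA TCT GGT AGT GTG — ATG at 2, stop TAG at 11 → 12 nt.
Frame -3: TGT GGA ATT AGC CAC AAA ACT ACG AAT GCA GAT ACT TGC TTA GAT GAA GGA TGA AAT CTG GTA GTG TGG — no ATG→stop ORF.
ORFs ≥ 2 codons: frame -1 28–45 (6 codons), frame -1 46–66 (7 codons), frame -2 2–13 (4 codons). Count = 3.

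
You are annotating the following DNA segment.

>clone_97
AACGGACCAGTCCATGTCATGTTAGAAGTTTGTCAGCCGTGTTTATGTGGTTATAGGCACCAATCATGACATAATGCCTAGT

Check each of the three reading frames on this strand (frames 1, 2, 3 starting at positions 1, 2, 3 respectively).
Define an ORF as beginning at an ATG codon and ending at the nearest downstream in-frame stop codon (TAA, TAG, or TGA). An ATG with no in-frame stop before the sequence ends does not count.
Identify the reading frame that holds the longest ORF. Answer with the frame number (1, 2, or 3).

1

Frame 1: AAC GGA CCA GTC CAT GTC ATG TTA GAA GTT TGT CAG CCG TGT TTA TGT GGT TAT AGG CAC CAA TCA TGA CAT AAT GCC TAG — ATG at 19, stop TGA at 67 → 51 nt.
Frame 2: ACG GAC CAG TCC ATG TCA TGT TAG AAG TTT GTC AGC CGT GTT TAT GTG GTT ATA GGC ACC AAT CAT GAC ATA ATG CCT AGT — ATG at 14, stop TAG at 23 → 12 nt.
Frame 3: CGG ACC AGT CCA TGT CAT GTT AGA AGT TTG TCA GCC GTG TTT ATG TGG TTA TAG GCA CCA ATC ATG ACA TAA TGC CTA — ATG at 45, stop TAG at 54 → 12 nt; ATG at 66, stop TAA at 72 → 9 nt.
Longest ORF is 51 nt in frame 1 (positions 19–69).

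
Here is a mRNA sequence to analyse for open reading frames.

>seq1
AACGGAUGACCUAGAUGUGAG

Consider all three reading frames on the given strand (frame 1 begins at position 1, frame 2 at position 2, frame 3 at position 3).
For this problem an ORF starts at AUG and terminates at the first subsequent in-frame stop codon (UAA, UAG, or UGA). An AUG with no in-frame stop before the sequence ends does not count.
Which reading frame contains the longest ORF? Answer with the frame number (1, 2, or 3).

3

Frame 1: AAC GGA UGA CCU AGA UGU GAG — no AUG→stop ORF.
Frame 2: ACG GAU GAC CUA GAU GUG — no AUG→stop ORF.
Frame 3: CGG AUG ACC UAG AUG UGA — AUG at 6, stop UAG at 12 → 9 nt; AUG at 15, stop UGA at 18 → 6 nt.
Longest ORF is 9 nt in frame 3 (positions 6–14).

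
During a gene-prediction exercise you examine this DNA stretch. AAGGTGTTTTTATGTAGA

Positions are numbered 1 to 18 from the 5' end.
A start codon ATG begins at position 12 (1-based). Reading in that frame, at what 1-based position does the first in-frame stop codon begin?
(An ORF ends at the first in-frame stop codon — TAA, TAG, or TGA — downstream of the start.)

15

Codons from position 12: ATG (12–14), TAG (15–17).
TAG is a stop codon; it begins at position 15.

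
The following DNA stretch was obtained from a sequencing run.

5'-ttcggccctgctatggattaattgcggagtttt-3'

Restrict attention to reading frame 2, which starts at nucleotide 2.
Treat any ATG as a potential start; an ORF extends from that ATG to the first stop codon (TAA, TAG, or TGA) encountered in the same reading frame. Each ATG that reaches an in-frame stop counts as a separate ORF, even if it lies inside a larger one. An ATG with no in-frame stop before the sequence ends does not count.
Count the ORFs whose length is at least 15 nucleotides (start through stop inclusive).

0

Frame 2: TCG GCC CTG CTA TGG ATT AAT TGC GGA GTT — no ATG→stop ORF.
No ORF reaches 15 nucleotides. Count = 0.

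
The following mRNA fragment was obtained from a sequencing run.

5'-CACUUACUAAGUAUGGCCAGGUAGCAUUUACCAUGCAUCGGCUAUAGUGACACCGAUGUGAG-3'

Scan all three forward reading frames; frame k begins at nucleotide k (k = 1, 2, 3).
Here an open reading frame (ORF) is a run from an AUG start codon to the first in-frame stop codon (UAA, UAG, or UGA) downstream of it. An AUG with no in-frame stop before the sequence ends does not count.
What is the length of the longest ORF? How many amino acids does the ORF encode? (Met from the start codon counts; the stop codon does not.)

4

Frame 1: CAC UUA CUA AGU AUG GCC AGG UAG CAU UUA CCA UGC AUC GGC UAU AGU GAC ACC GAU GUG — AUG at 13, stop UAG at 22 → 12 nt.
Frame 2: ACU UAC UAA GUA UGG CCA GGU AGC AUU UAC CAU GCA UCG GCU AUA GUG ACA CCG AUG UGA — AUG at 56, stop UGA at 59 → 6 nt.
Frame 3: CUU ACU AAG UAU GGC CAG GUA GCA UUU ACC AUG CAU CGG CUA UAG UGA CAC CGA UGU GAG — AUG at 33, stop UAG at 45 → 15 nt.
Longest: frame 3, positions 33–47, 15 nt = 5 codons = 4 aa. → 4 amino acids.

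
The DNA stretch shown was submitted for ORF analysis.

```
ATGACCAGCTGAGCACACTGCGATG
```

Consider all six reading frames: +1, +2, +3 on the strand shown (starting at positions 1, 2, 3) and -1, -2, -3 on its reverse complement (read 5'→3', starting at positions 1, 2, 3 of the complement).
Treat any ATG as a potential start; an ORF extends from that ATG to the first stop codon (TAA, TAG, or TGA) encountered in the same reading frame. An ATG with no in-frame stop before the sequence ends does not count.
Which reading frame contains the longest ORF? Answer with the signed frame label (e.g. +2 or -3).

Reverse complement (5'→3'): CATCGCAGTGTGCTCAGCTGGTCAT
Frame +1: ATG ACC AGC TGA GCA CAC TGC GAT — ATG at 1, stop TGA at 10 → 12 nt.
Frame +2: TGA CCA GCT GAG CAC ACT GCG ATG — no ATG→stop ORF.
Frame +3: GAC CAG CTG AGC ACA CTG CGA — no ATG→stop ORF.
Frame -1: CAT CGC AGT GTG CTC AGC TGG TCA — no ATG→stop ORF.
Frame -2: ATC GCA GTG TGC TCA GCT GGT CAT — no ATG→stop ORF.
Frame -3: TCG CAG TGT GCT CAG CTG GTC — no ATG→stop ORF.
Longest ORF is 12 nt in frame +1 (positions 1–12).

+1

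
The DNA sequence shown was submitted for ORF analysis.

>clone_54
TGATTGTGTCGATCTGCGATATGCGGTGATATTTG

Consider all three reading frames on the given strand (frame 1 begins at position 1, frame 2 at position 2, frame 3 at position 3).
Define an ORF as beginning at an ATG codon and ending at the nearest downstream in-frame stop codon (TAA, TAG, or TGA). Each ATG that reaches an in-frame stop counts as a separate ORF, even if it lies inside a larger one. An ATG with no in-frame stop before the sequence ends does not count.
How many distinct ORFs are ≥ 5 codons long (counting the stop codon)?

0

Frame 1: TGA TTG TGT CGA TCT GCG ATA TGC GGT GAT ATT — no ATG→stop ORF.
Frame 2: GAT TGT GTC GAT CTG CGA TAT GCG GTG ATA TTT — no ATG→stop ORF.
Frame 3: ATT GTG TCG ATC TGC GAT ATG CGG TGA TAT TTG — ATG at 21, stop TGA at 27 → 9 nt.
No ORF reaches 5 codons. Count = 0.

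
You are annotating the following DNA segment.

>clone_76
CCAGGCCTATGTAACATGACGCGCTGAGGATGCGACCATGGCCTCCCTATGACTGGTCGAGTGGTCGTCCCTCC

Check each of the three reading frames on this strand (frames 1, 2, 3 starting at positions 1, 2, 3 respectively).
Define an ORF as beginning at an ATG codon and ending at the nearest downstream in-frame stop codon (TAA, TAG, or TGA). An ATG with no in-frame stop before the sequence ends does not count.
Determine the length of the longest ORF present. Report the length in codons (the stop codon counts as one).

5

Frame 1: CCA GGC CTA TGT AAC ATG ACG CGC TGA GGA TGC GAC CAT GGC CTC CCT ATG ACT GGT CGA GTG GTC GTC CCT — ATG at 16, stop TGA at 25 → 12 nt.
Frame 2: CAG GCC TAT GTA ACA TGA CGC GCT GAG GAT GCG ACC ATG GCC TCC CTA TGA CTG GTC GAG TGG TCG TCC CTC — ATG at 38, stop TGA at 50 → 15 nt.
Frame 3: AGG CCT ATG TAA CAT GAC GCG CTG AGG ATG CGA CCA TGG CCT CCC TAT GAC TGG TCG AGT GGT CGT CCC TCC — ATG at 9, stop TAA at 12 → 6 nt.
Longest: frame 2, positions 38–52, 15 nt = 5 codons = 4 aa. → 5 codons.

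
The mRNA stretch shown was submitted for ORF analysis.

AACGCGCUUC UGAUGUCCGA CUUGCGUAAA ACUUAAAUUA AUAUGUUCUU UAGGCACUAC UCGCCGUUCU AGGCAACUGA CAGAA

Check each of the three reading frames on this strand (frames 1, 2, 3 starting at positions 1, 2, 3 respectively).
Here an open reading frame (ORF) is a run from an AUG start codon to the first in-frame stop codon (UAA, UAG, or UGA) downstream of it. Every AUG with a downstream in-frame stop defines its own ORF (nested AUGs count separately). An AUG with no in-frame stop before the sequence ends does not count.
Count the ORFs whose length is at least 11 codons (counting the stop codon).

0

Frame 1: AAC GCG CUU CUG AUG UCC GAC UUG CGU AAA ACU UAA AUU AAU AUG UUC UUU AGG CAC UAC UCG CCG UUC UAG GCA ACU GAC AGA — AUG at 13, stop UAA at 34 → 24 nt; AUG at 43, stop UAG at 70 → 30 nt.
Frame 2: ACG CGC UUC UGA UGU CCG ACU UGC GUA AAA CUU AAA UUA AUA UGU UCU UUA GGC ACU ACU CGC CGU UCU AGG CAA CUG ACA GAA — no AUG→stop ORF.
Frame 3: CGC GCU UCU GAU GUC CGA CUU GCG UAA AAC UUA AAU UAA UAU GUU CUU UAG GCA CUA CUC GCC GUU CUA GGC AAC UGA CAG — no AUG→stop ORF.
No ORF reaches 11 codons. Count = 0.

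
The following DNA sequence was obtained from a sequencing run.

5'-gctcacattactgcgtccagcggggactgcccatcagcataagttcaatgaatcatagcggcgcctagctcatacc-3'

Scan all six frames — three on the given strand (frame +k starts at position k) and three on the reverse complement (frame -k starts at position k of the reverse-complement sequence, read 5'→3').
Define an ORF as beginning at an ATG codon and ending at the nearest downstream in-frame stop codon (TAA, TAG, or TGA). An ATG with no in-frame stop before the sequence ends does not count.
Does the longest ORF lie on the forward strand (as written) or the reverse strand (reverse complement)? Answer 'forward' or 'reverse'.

Reverse complement (5'→3'): GGTATGAGCTAGGCGCCGCTATGATTCATTGAACTTATGCTGATGGGCAGTCCCCGCTGGACGCAGTAATGTGAGC
Frame +1: GCT CAC ATT ACT GCG TCC AGC GGG GAC TGC CCA TCA GCA TAA GTT CAA TGA ATC ATA GCG GCG CCT AGC TCA TAC — no ATG→stop ORF.
Frame +2: CTC ACA TTA CTG CGT CCA GCG GGG ACT GCC CAT CAG CAT AAG TTC AAT GAA TCA TAG CGG CGC CTA GCT CAT ACC — no ATG→stop ORF.
Frame +3: TCA CAT TAC TGC GTC CAG CGG GGA CTG CCC ATC AGC ATA AGT TCA ATG AAT CAT AGC GGC GCC TAG CTC ATA — ATG at 48, stop TAG at 66 → 21 nt.
Frame -1: GGT ATG AGC TAG GCG CCG CTA TGA TTC ATT GAA CTT ATG CTG ATG GGC AGT CCC CGC TGG ACG CAG TAA TGT GAG — ATG at 4, stop TAG at 10 → 9 nt; ATG at 37, stop TAA at 67 → 33 nt; ATG at 43, stop TAA at 67 → 27 nt.
Frame -2: GTA TGA GCT AGG CGC CGC TAT GAT TCA TTG AAC TTA TGC TGA TGG GCA GTC CCC GCT GGA CGC AGT AAT GTG AGC — no ATG→stop ORF.
Frame -3: TAT GAG CTA GGC GCC GCT ATG ATT CAT TGA ACT TAT GCT GAT GGG CAG TCC CCG CTG GAC GCA GTA ATG TGA — ATG at 21, stop TGA at 30 → 12 nt; ATG at 69, stop TGA at 72 → 6 nt.
Forward-strand max 21 nt; reverse-strand max 33 nt. The reverse strand has the longer ORF.

reverse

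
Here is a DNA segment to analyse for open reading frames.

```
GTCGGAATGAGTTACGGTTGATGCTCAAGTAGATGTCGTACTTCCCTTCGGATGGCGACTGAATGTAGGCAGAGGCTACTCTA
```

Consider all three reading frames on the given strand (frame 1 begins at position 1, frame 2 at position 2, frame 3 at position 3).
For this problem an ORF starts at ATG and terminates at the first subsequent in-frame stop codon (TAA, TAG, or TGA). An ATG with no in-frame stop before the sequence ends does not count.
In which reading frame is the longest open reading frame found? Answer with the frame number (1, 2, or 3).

3

Frame 1: GTC GGA ATG AGT TAC GGT TGA TGC TCA AGT AGA TGT CGT ACT TCC CTT CGG ATG GCG ACT GAA TGT AGG CAG AGG CTA CTC — ATG at 7, stop TGA at 19 → 15 nt.
Frame 2: TCG GAA TGA GTT ACG GTT GAT GCT CAA GTA GAT GTC GTA CTT CCC TTC GGA TGG CGA CTG AAT GTA GGC AGA GGC TAC TCT — no ATG→stop ORF.
Frame 3: CGG AAT GAG TTA CGG TTG ATG CTC AAG TAG ATG TCG TAC TTC CCT TCG GAT GGC GAC TGA ATG TAG GCA GAG GCT ACT CTA — ATG at 21, stop TAG at 30 → 12 nt; ATG at 33, stop TGA at 60 → 30 nt; ATG at 63, stop TAG at 66 → 6 nt.
Longest ORF is 30 nt in frame 3 (positions 33–62).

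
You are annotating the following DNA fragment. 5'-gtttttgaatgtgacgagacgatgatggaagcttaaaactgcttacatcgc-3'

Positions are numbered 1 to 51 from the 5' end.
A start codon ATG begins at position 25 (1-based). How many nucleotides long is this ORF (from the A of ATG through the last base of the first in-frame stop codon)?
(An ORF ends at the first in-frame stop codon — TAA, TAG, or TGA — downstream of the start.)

12

Codons from position 25: ATG (25–27), GAA (28–30), GCT (31–33), TAA (34–36).
TAA is the first in-frame stop; ORF spans 25–36, 12 nucleotides.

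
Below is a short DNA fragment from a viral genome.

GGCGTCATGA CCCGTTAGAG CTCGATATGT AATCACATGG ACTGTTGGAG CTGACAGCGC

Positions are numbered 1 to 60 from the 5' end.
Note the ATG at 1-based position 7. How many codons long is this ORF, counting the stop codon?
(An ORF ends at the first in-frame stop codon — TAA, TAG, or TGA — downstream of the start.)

4

Codons from position 7: ATG (7–9), ACC (10–12), CGT (13–15), TAG (16–18).
TAG is the first in-frame stop; that's 4 codons including the stop.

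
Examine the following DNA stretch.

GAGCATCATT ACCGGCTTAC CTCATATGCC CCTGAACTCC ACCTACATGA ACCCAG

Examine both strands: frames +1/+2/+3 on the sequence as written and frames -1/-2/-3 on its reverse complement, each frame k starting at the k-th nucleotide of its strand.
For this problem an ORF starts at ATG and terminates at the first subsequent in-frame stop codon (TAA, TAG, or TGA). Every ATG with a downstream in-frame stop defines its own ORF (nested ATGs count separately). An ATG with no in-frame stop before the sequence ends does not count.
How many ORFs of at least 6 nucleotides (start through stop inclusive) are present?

2

Reverse complement (5'→3'): CTGGGTTCATGTAGGTGGAGTTCAGGGGCATATGAGGTAAGCCGGTAATGATGCTC
Frame +1: GAG CAT CAT TAC CGG CTT ACC TCA TAT GCC CCT GAA CTC CAC CTA CAT GAA CCC — no ATG→stop ORF.
Frame +2: AGC ATC ATT ACC GGC TTA CCT CAT ATG CCC CTG AAC TCC ACC TAC ATG AAC CCA — no ATG→stop ORF.
Frame +3: GCA TCA TTA CCG GCT TAC CTC ATA TGC CCC TGA ACT CCA CCT ACA TGA ACC CAG — no ATG→stop ORF.
Frame -1: CTG GGT TCA TGT AGG TGG AGT TCA GGG GCA TAT GAG GTA AGC CGG TAA TGA TGC — no ATG→stop ORF.
Frame -2: TGG GTT CAT GTA GGT GGA GTT CAG GGG CAT ATG AGG TAA GCC GGT AAT GAT GCT — ATG at 32, stop TAA at 38 → 9 nt.
Frame -3: GGG TTC ATG TAG GTG GAG TTC AGG GGC ATA TGA GGT AAG CCG GTA ATG ATG CTC — ATG at 9, stop TAG at 12 → 6 nt.
ORFs ≥ 6 nucleotides: frame -2 32–40 (9 nucleotides), frame -3 9–14 (6 nucleotides). Count = 2.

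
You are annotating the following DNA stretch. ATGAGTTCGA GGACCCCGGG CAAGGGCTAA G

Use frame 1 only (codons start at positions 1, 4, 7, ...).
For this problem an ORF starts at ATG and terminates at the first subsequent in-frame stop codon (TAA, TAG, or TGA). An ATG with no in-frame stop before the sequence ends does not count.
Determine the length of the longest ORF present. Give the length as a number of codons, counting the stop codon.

10

Frame 1: ATG AGT TCG AGG ACC CCG GGC AAG GGC TAA — ATG at 1, stop TAA at 28 → 30 nt.
Longest: frame 1, positions 1–30, 30 nt = 10 codons = 9 aa. → 10 codons.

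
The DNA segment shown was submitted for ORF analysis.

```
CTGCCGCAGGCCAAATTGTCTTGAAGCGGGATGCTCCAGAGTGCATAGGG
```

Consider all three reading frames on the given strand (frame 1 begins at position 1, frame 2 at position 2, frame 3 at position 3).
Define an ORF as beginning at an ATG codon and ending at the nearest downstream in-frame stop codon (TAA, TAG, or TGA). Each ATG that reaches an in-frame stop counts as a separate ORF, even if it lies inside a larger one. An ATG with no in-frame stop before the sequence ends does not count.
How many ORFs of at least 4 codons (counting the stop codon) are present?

Frame 1: CTG CCG CAG GCC AAA TTG TCT TGA AGC GGG ATG CTC CAG AGT GCA TAG — ATG at 31, stop TAG at 46 → 18 nt.
Frame 2: TGC CGC AGG CCA AAT TGT CTT GAA GCG GGA TGC TCC AGA GTG CAT AGG — no ATG→stop ORF.
Frame 3: GCC GCA GGC CAA ATT GTC TTG AAG CGG GAT GCT CCA GAG TGC ATA GGG — no ATG→stop ORF.
ORFs ≥ 4 codons: frame 1 31–48 (6 codons). Count = 1.

1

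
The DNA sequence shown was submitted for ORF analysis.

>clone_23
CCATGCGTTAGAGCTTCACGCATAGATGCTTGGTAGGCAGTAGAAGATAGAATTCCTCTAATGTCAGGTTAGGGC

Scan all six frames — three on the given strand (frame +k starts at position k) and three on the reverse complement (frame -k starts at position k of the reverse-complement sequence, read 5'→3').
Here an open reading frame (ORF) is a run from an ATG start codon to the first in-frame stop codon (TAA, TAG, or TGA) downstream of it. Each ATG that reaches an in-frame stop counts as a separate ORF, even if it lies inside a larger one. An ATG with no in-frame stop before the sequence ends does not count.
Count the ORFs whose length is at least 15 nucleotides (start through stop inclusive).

Reverse complement (5'→3'): GCCCTAACCTGACATTAGAGGAATTCTATCTTCTACTGCCTACCAAGCATCTATGCGTGAAGCTCTAACGCATGG
Frame +1: CCA TGC GTT AGA GCT TCA CGC ATA GAT GCT TGG TAG GCA GTA GAA GAT AGA ATT CCT CTA ATG TCA GGT TAG GGC — ATG at 61, stop TAG at 70 → 12 nt.
Frame +2: CAT GCG TTA GAG CTT CAC GCA TAG ATG CTT GGT AGG CAG TAG AAG ATA GAA TTC CTC TAA TGT CAG GTT AGG — ATG at 26, stop TAG at 41 → 18 nt.
Frame +3: ATG CGT TAG AGC TTC ACG CAT AGA TGC TTG GTA GGC AGT AGA AGA TAG AAT TCC TCT AAT GTC AGG TTA GGG — ATG at 3, stop TAG at 9 → 9 nt.
Frame -1: GCC CTA ACC TGA CAT TAG AGG AAT TCT ATC TTC TAC TGC CTA CCA AGC ATC TAT GCG TGA AGC TCT AAC GCA TGG — no ATG→stop ORF.
Frame -2: CCC TAA CCT GAC ATT AGA GGA ATT CTA TCT TCT ACT GCC TAC CAA GCA TCT ATG CGT GAA GCT CTA ACG CAT — no ATG→stop ORF.
Frame -3: CCT AAC CTG ACA TTA GAG GAA TTC TAT CTT CTA CTG CCT ACC AAG CAT CTA TGC GTG AAG CTC TAA CGC ATG — no ATG→stop ORF.
ORFs ≥ 15 nucleotides: frame +2 26–43 (18 nucleotides). Count = 1.

1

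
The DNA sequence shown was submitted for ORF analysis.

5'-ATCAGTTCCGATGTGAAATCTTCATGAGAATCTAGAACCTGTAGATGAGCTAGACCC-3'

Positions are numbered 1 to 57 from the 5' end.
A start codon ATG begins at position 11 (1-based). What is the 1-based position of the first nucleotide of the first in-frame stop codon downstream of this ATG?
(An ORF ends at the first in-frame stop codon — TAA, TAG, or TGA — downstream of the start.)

Codons from position 11: ATG (11–13), TGA (14–16).
TGA is a stop codon; it begins at position 14.

14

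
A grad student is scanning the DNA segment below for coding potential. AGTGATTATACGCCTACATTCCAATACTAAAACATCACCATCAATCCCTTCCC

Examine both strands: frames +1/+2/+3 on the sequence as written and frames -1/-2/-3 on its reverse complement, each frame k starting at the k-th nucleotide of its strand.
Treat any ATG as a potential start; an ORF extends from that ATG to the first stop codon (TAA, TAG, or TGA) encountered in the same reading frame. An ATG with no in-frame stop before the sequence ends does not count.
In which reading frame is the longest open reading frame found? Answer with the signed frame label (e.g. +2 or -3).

-1

Reverse complement (5'→3'): GGGAAGGGATTGATGGTGATGTTTTAGTATTGGAATGTAGGCGTATAATCACT
Frame +1: AGT GAT TAT ACG CCT ACA TTC CAA TAC TAA AAC ATC ACC ATC AAT CCC TTC — no ATG→stop ORF.
Frame +2: GTG ATT ATA CGC CTA CAT TCC AAT ACT AAA ACA TCA CCA TCA ATC CCT TCC — no ATG→stop ORF.
Frame +3: TGA TTA TAC GCC TAC ATT CCA ATA CTA AAA CAT CAC CAT CAA TCC CTT CCC — no ATG→stop ORF.
Frame -1: GGG AAG GGA TTG ATG GTG ATG TTT TAG TAT TGG AAT GTA GGC GTA TAA TCA — ATG at 13, stop TAG at 25 → 15 nt; ATG at 19, stop TAG at 25 → 9 nt.
Frame -2: GGA AGG GAT TGA TGG TGA TGT TTT AGT ATT GGA ATG TAG GCG TAT AAT CAC — ATG at 35, stop TAG at 38 → 6 nt.
Frame -3: GAA GGG ATT GAT GGT GAT GTT TTA GTA TTG GAA TGT AGG CGT ATA ATC ACT — no ATG→stop ORF.
Longest ORF is 15 nt in frame -1 (positions 13–27).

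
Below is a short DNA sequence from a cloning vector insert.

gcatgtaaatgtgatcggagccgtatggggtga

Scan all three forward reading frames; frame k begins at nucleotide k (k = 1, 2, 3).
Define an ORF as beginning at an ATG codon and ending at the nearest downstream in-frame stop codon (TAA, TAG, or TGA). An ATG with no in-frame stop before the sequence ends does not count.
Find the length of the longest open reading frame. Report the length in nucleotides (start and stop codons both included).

Frame 1: GCA TGT AAA TGT GAT CGG AGC CGT ATG GGG TGA — ATG at 25, stop TGA at 31 → 9 nt.
Frame 2: CAT GTA AAT GTG ATC GGA GCC GTA TGG GGT — no ATG→stop ORF.
Frame 3: ATG TAA ATG TGA TCG GAG CCG TAT GGG GTG — ATG at 3, stop TAA at 6 → 6 nt; ATG at 9, stop TGA at 12 → 6 nt.
Longest: frame 1, positions 25–33, 9 nt = 3 codons = 2 aa. → 9 nucleotides.

9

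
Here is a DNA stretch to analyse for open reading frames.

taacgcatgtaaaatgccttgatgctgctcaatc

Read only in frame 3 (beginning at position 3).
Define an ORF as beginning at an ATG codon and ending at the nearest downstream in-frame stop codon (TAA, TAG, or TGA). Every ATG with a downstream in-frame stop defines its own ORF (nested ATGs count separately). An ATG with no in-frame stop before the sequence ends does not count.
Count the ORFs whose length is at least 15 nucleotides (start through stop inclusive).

0

Frame 3: ACG CAT GTA AAA TGC CTT GAT GCT GCT CAA — no ATG→stop ORF.
No ORF reaches 15 nucleotides. Count = 0.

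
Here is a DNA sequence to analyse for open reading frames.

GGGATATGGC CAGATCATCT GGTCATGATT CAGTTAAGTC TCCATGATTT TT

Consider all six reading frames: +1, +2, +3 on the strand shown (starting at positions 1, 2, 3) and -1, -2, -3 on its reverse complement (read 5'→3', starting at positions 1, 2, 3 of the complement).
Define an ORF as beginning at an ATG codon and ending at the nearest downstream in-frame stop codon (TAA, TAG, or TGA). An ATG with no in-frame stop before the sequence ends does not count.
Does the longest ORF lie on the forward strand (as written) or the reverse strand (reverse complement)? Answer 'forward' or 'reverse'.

Reverse complement (5'→3'): AAAAATCATGGAGACTTAACTGAATCATGACCAGATGATCTGGCCATATCCC
Frame +1: GGG ATA TGG CCA GAT CAT CTG GTC ATG ATT CAG TTA AGT CTC CAT GAT TTT — no ATG→stop ORF.
Frame +2: GGA TAT GGC CAG ATC ATC TGG TCA TGA TTC AGT TAA GTC TCC ATG ATT TTT — no ATG→stop ORF.
Frame +3: GAT ATG GCC AGA TCA TCT GGT CAT GAT TCA GTT AAG TCT CCA TGA TTT — ATG at 6, stop TGA at 45 → 42 nt.
Frame -1: AAA AAT CAT GGA GAC TTA ACT GAA TCA TGA CCA GAT GAT CTG GCC ATA TCC — no ATG→stop ORF.
Frame -2: AAA ATC ATG GAG ACT TAA CTG AAT CAT GAC CAG ATG ATC TGG CCA TAT CCC — ATG at 8, stop TAA at 17 → 12 nt.
Frame -3: AAA TCA TGG AGA CTT AAC TGA ATC ATG ACC AGA TGA TCT GGC CAT ATC — ATG at 27, stop TGA at 36 → 12 nt.
Forward-strand max 42 nt; reverse-strand max 12 nt. The forward strand has the longer ORF.

forward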